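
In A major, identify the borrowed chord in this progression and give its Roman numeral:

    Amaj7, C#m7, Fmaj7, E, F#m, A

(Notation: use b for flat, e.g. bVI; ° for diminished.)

bVImaj7

In A major the diatonic chords are A, Bm, C#m, D, E, F#m, G#dim. Of the given chords, Amaj7, C#m7, E, F#m and A are diatonic. Fmaj7 (F–A–C–E) doesn't fit — on degree 6 A major would have F#m (vi). Fmaj7 is the degree-6 chord of A minor, so it is the borrowed bVImaj7.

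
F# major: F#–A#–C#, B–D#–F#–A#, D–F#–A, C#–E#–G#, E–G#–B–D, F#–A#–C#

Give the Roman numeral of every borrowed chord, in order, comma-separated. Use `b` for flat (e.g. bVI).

bVI, bVII7

The diatonic triads in F# major are F#, G#m, A#m, B, C#, D#m, E#dim. F#–A#–C# = F#, B–D#–F#–A# = Bmaj7 and C#–E#–G# = C# all belong to that set. D–F#–A is not: scale degree 6 in F# major carries D#m (vi). In F# minor the chord on that degree is D, so here it functions as bVI, borrowed from the parallel minor. E–G#–B–D is not: scale degree 7 in F# major carries E#dim (vii°). In F# minor the chord on that degree is E7, so here it functions as bVII7, borrowed from the parallel minor.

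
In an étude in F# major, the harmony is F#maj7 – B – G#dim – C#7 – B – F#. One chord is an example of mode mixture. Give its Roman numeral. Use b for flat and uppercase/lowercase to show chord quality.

The diatonic triads in F# major are F#, G#m, A#m, B, C#, D#m, E#dim. Of the given chords, F#maj7, B, C#7 and F# are diatonic. G#dim (G#–B–D) doesn't fit — on degree 2 F# major would have G#m (ii). G#dim is the degree-2 chord of F# minor, so it is the borrowed ii°.

ii°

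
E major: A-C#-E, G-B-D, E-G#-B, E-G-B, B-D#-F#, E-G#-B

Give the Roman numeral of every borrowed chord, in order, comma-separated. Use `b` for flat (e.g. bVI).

The diatonic triads in E major are E, F#m, G#m, A, B, C#m, D#dim. A–C#–E = A, E–G#–B = E and B–D#–F# = B are all diatonic. G–B–D doesn't fit — on degree 3 E major would have G#m (iii). G is the degree-3 chord of E minor, so it is the borrowed bIII. E–G–B doesn't fit — on degree 1 E major would have E (I). Em is the degree-1 chord of E minor, so it is the borrowed i.

bIII, i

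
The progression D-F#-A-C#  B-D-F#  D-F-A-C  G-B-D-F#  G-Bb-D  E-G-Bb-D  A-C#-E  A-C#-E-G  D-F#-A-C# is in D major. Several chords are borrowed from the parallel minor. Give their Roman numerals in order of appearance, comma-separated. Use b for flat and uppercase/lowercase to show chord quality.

i7, iv, iiø7

The diatonic triads in D major are D, Em, F#m, G, A, Bm, C#dim. Of the given chords, D–F#–A–C# = Dmaj7, B–D–F# = Bm, G–B–D–F# = Gmaj7, A–C#–E = A and A–C#–E–G = A7 are diatonic. D–F–A–C is not: scale degree 1 in D major carries D (I). In D minor the chord on that degree is Dm7, so here it functions as i7, borrowed from the parallel minor. G–Bb–D is not: scale degree 4 in D major carries G (IV). In D minor the chord on that degree is Gm, so here it functions as iv, borrowed from the parallel minor. But E–G–Bb–D is foreign: the diatonic ii on degree 2 is Em, whereas Em7b5 comes from D minor. It is labeled iiø7.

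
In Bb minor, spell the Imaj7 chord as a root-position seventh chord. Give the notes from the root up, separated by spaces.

The root, Bb, is scale degree 1 — the same note in Bb minor and Bb major; only the chord quality changes. In Bb major the chord on Bb is Bb–D–F–A.

Bb D F A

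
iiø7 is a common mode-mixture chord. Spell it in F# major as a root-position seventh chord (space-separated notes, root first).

The root, G#, is scale degree 2 — the same note in F# major and F# minor; only the chord quality changes. Building the half-diminished-seventh chord from the parallel minor on G#: G#–B–D–F#.

G# B D F#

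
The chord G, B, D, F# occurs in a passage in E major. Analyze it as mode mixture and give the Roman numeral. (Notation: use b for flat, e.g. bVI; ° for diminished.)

bIIImaj7

The root G is the lowered 3rd scale degree — diatonically E major has G# there. G–B–D–F# is a major-seventh chord — the form found in E minor, not the diatonic iii (G#m). Borrowed into E major it is written bIIImaj7.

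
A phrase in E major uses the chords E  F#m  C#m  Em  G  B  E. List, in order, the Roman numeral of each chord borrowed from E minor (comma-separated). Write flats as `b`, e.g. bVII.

i, bIII

E major has the diatonic set E, F#m, G#m, A, B, C#m, D#dim. E, F#m, C#m and B are all diatonic. But Em (E–G–B) is foreign: the diatonic I on degree 1 is E, whereas Em comes from E minor. It is labeled i. But G (G–B–D) is foreign: the diatonic iii on degree 3 is G#m, whereas G comes from E minor. It is labeled bIII.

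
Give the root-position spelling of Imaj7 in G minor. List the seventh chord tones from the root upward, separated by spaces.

The root, G, is scale degree 1 — the same note in G minor and G major; only the chord quality changes. Stacking thirds in G major on G gives G–B–D–F#.

G B D F#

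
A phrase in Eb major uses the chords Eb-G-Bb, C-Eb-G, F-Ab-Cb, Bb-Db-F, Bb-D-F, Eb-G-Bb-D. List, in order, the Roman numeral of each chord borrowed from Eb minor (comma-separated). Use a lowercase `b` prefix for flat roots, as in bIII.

ii°, v

The diatonic triads in Eb major are Eb, Fm, Gm, Ab, Bb, Cm, Ddim. Eb–G–Bb = Eb, C–Eb–G = Cm, Bb–D–F = Bb and Eb–G–Bb–D = Ebmaj7 are all diatonic. But F–Ab–Cb is foreign: the diatonic ii on degree 2 is Fm, whereas Fdim comes from Eb minor. It is labeled ii°. Bb–Db–F doesn't fit — on degree 5 Eb major would have Bb (V). Bbm is the degree-5 chord of Eb minor, so it is the borrowed v.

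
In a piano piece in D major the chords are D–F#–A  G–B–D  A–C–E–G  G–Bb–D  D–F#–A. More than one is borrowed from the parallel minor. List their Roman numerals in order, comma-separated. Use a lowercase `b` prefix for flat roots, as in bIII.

v7, iv

In D major the diatonic chords are D, Em, F#m, G, A, Bm, C#dim. D–F#–A = D and G–B–D = G are both diatonic. A–C–E–G doesn't fit — on degree 5 D major would have A (V). Am7 is the degree-5 chord of D minor, so it is the borrowed v7. G–Bb–D doesn't fit — on degree 4 D major would have G (IV). Gm is the degree-4 chord of D minor, so it is the borrowed iv.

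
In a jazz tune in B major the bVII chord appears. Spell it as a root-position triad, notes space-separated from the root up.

A C# E

The root of bVII is the lowered 7th degree: A# becomes A. Building the major chord from the parallel minor on A: A–C#–E.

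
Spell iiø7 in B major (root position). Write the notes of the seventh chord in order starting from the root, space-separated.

The root, C#, is scale degree 2 — the same note in B major and B minor; only the chord quality changes. Building the half-diminished-seventh chord from the parallel minor on C#: C#–E–G–B.

C# E G B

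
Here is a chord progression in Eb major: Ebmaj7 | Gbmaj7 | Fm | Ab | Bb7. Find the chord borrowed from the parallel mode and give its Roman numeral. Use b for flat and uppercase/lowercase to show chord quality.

Eb major has the diatonic set Eb, Fm, Gm, Ab, Bb, Cm, Ddim. Ebmaj7, Fm, Ab and Bb7 are all diatonic. Gbmaj7 (Gb–Bb–Db–F) doesn't fit — on degree 3 Eb major would have Gm (iii). Gbmaj7 is the degree-3 chord of Eb minor, so it is the borrowed bIIImaj7.

bIIImaj7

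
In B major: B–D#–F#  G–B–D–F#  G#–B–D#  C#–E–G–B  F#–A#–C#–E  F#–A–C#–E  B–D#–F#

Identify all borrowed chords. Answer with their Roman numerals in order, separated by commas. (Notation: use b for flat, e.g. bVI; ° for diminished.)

The diatonic triads in B major are B, C#m, D#m, E, F#, G#m, A#dim. B–D#–F# = B, G#–B–D# = G#m and F#–A#–C#–E = F#7 are all diatonic. But G–B–D–F# is foreign: the diatonic vi on degree 6 is G#m, whereas Gmaj7 comes from B minor. It is labeled bVImaj7. C#–E–G–B is not: scale degree 2 in B major carries C#m (ii). In B minor the chord on that degree is C#m7b5, so here it functions as iiø7, borrowed from the parallel minor. But F#–A–C#–E is foreign: the diatonic V on degree 5 is F#, whereas F#m7 comes from B minor. It is labeled v7.

bVImaj7, iiø7, v7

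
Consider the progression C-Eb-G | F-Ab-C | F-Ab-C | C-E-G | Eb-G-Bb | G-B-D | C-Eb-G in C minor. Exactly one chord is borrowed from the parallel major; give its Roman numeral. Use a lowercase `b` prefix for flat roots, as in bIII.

I

In C minor (with V from harmonic minor) the diatonic chords are Cm, Ddim, Eb, Fm, G, Ab, Bb. C–Eb–G = Cm, F–Ab–C = Fm, Eb–G–Bb = Eb and G–B–D = G all belong to that set. C–E–G doesn't fit — on degree 1 C minor would have Cm (i). C is the degree-1 chord of C major, so it is the borrowed I.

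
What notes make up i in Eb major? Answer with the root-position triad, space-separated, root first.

i is built on scale degree 1, which is Eb in both Eb major and its parallel. Building the minor chord from the parallel minor on Eb: Eb–Gb–Bb.

Eb Gb Bb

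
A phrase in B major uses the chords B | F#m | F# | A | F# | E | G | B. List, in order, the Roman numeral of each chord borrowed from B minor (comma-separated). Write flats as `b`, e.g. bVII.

v, bVII, bVI

In B major the diatonic chords are B, C#m, D#m, E, F#, G#m, A#dim. B, F# and E are all diatonic. But F#m (F#–A–C#) is foreign: the diatonic V on degree 5 is F#, whereas F#m comes from B minor. It is labeled v. But A (A–C#–E) is foreign: the diatonic vii° on degree 7 is A#dim, whereas A comes from B minor. It is labeled bVII. But G (G–B–D) is foreign: the diatonic vi on degree 6 is G#m, whereas G comes from B minor. It is labeled bVI.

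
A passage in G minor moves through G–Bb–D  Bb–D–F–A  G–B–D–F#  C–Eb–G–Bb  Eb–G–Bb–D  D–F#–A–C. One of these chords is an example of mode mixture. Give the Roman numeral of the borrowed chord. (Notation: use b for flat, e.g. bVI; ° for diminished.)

In G minor (with V from harmonic minor) the diatonic chords are Gm, Adim, Bb, Cm, D, Eb, F. G–Bb–D = Gm, Bb–D–F–A = Bbmaj7, C–Eb–G–Bb = Cm7, Eb–G–Bb–D = Ebmaj7 and D–F#–A–C = D7 are all diatonic. G–B–D–F# is not: scale degree 1 in G minor carries Gm (i). In G major the chord on that degree is Gmaj7, so here it functions as Imaj7, borrowed from the parallel major.

Imaj7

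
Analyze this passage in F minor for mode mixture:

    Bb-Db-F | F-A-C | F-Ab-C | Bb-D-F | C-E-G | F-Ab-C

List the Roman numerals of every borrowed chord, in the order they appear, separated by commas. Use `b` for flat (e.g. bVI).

I, IV

The diatonic triads in F minor (with V from harmonic minor) are Fm, Gdim, Ab, Bbm, C, Db, Eb. Of the given chords, Bb–Db–F = Bbm, F–Ab–C = Fm and C–E–G = C are diatonic. F–A–C doesn't fit — on degree 1 F minor would have Fm (i). F is the degree-1 chord of F major, so it is the borrowed I. Bb–D–F doesn't fit — on degree 4 F minor would have Bbm (iv). Bb is the degree-4 chord of F major, so it is the borrowed IV.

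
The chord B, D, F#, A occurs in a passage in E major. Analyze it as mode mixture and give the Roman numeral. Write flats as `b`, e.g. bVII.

The root B is the diatonic 5th degree of E major; the borrowing shows in the chord quality. B–D–F#–A is a minor-seventh chord — the form found in E minor, not the diatonic V (B). Borrowed into E major it is written v7.

v7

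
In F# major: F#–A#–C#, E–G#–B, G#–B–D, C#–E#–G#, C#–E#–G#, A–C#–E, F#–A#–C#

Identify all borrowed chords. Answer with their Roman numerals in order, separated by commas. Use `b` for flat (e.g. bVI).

In F# major the diatonic chords are F#, G#m, A#m, B, C#, D#m, E#dim. F#–A#–C# = F# and C#–E#–G# = C# both belong to that set. E–G#–B doesn't fit — on degree 7 F# major would have E#dim (vii°). E is the degree-7 chord of F# minor, so it is the borrowed bVII. G#–B–D doesn't fit — on degree 2 F# major would have G#m (ii). G#dim is the degree-2 chord of F# minor, so it is the borrowed ii°. But A–C#–E is foreign: the diatonic iii on degree 3 is A#m, whereas A comes from F# minor. It is labeled bIII.

bVII, ii°, bIII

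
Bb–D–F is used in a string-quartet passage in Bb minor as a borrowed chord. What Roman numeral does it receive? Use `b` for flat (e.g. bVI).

I

The root Bb is the diatonic 1st degree of Bb minor; the borrowing shows in the chord quality. Diatonically Bb minor has Bbm (i) on that degree; Bb–D–F is instead the major chord native to Bb major, so it takes the label I.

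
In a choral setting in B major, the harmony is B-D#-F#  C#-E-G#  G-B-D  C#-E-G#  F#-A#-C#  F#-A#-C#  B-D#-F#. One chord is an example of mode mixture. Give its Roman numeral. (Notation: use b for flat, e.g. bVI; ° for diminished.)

In B major the diatonic chords are B, C#m, D#m, E, F#, G#m, A#dim. B–D#–F# = B, C#–E–G# = C#m and F#–A#–C# = F# are all diatonic. But G–B–D is foreign: the diatonic vi on degree 6 is G#m, whereas G comes from B minor. It is labeled bVI.

bVI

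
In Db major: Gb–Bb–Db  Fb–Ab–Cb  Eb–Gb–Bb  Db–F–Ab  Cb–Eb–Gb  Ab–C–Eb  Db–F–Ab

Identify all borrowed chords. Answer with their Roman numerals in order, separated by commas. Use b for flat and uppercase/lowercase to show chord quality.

bIII, bVII

The diatonic triads in Db major are Db, Ebm, Fm, Gb, Ab, Bbm, Cdim. Gb–Bb–Db = Gb, Eb–Gb–Bb = Ebm, Db–F–Ab = Db and Ab–C–Eb = Ab are all diatonic. But Fb–Ab–Cb is foreign: the diatonic iii on degree 3 is Fm, whereas Fb comes from Db minor. It is labeled bIII. But Cb–Eb–Gb is foreign: the diatonic vii° on degree 7 is Cdim, whereas Cb comes from Db minor. It is labeled bVII.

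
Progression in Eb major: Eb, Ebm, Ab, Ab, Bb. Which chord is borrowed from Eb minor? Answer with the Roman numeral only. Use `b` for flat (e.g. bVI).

Eb major has the diatonic set Eb, Fm, Gm, Ab, Bb, Cm, Ddim. Eb, Ab and Bb are all diatonic. But Ebm (Eb–Gb–Bb) is foreign: the diatonic I on degree 1 is Eb, whereas Ebm comes from Eb minor. It is labeled i.

i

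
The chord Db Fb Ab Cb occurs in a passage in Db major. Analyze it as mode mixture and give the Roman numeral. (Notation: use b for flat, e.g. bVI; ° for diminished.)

Db is scale degree 1 in Db major. Diatonically Db major has Db (I) on that degree; Db–Fb–Ab–Cb is instead the minor-seventh chord native to Db minor, so it takes the label i7.

i7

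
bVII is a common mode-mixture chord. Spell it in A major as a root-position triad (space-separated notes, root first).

G B D

bVII is built on the lowered scale degree 7. In A major degree 7 is G#; lowered it becomes G. Stacking thirds in A minor on G gives G–B–D.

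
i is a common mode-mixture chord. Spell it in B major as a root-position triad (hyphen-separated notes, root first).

B-D-F#

i is built on scale degree 1, which is B in both B major and its parallel. Building the minor chord from the parallel minor on B: B–D–F#.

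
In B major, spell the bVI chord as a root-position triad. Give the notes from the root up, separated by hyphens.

bVI is built on the lowered scale degree 6. In B major degree 6 is G#; lowered it becomes G. In B minor the chord on G is G–B–D.

G-B-D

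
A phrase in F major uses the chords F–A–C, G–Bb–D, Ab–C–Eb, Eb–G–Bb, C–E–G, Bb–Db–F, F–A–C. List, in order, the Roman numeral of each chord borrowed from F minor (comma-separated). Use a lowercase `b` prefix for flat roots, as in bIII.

F major has the diatonic set F, Gm, Am, Bb, C, Dm, Edim. F–A–C = F, G–Bb–D = Gm and C–E–G = C all belong to that set. Ab–C–Eb doesn't fit — on degree 3 F major would have Am (iii). Ab is the degree-3 chord of F minor, so it is the borrowed bIII. Eb–G–Bb is not: scale degree 7 in F major carries Edim (vii°). In F minor the chord on that degree is Eb, so here it functions as bVII, borrowed from the parallel minor. But Bb–Db–F is foreign: the diatonic IV on degree 4 is Bb, whereas Bbm comes from F minor. It is labeled iv.

bIII, bVII, iv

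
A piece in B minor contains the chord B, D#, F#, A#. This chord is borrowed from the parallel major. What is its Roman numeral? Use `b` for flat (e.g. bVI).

B is scale degree 1 in B minor. Diatonically B minor has Bm (i) on that degree; B–D#–F#–A# is instead the major-seventh chord native to B major, so it takes the label Imaj7.

Imaj7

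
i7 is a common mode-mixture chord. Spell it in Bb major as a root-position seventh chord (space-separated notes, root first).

i7 is built on scale degree 1, which is Bb in both Bb major and its parallel. In Bb minor the chord on Bb is Bb–Db–F–Ab.

Bb Db F Ab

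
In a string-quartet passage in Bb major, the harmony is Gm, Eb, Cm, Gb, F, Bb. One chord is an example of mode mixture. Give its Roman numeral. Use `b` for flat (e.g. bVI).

The diatonic triads in Bb major are Bb, Cm, Dm, Eb, F, Gm, Adim. Gm, Eb, Cm, F and Bb all belong to that set. But Gb (Gb–Bb–Db) is foreign: the diatonic vi on degree 6 is Gm, whereas Gb comes from Bb minor. It is labeled bVI.

bVI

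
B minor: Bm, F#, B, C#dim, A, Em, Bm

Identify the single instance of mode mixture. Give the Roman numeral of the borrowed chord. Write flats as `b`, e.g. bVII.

The diatonic triads in B minor (with V from harmonic minor) are Bm, C#dim, D, Em, F#, G, A. Bm, F#, C#dim, A and Em all belong to that set. B (B–D#–F#) is not: scale degree 1 in B minor carries Bm (i). In B major the chord on that degree is B, so here it functions as I, borrowed from the parallel major.

I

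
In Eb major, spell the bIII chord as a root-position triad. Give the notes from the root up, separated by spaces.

Gb Bb Db

Scale degree 3 in Eb major is G. bIII uses the lowered form, Gb, taken from Eb minor. Stacking thirds in Eb minor on Gb gives Gb–Bb–Db.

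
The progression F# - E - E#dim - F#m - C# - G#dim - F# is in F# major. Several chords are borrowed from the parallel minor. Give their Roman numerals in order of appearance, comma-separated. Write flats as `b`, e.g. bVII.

bVII, i, ii°

In F# major the diatonic chords are F#, G#m, A#m, B, C#, D#m, E#dim. Of the given chords, F#, E#dim and C# are diatonic. E (E–G#–B) doesn't fit — on degree 7 F# major would have E#dim (vii°). E is the degree-7 chord of F# minor, so it is the borrowed bVII. F#m (F#–A–C#) is not: scale degree 1 in F# major carries F# (I). In F# minor the chord on that degree is F#m, so here it functions as i, borrowed from the parallel minor. G#dim (G#–B–D) is not: scale degree 2 in F# major carries G#m (ii). In F# minor the chord on that degree is G#dim, so here it functions as ii°, borrowed from the parallel minor.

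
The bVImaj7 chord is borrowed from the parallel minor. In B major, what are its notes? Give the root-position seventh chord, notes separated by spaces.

G B D F#

bVImaj7 is built on the lowered scale degree 6. In B major degree 6 is G#; lowered it becomes G. Building the major-seventh chord from the parallel minor on G: G–B–D–F#.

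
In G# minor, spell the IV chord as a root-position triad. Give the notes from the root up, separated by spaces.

C# E# G#

The root, C#, is scale degree 4 — the same note in G# minor and G# major; only the chord quality changes. Building the major chord from the parallel major on C#: C#–E#–G#.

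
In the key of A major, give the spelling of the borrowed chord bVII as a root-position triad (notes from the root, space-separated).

G B D

bVII is built on the lowered scale degree 7. In A major degree 7 is G#; lowered it becomes G. Stacking thirds in A minor on G gives G–B–D.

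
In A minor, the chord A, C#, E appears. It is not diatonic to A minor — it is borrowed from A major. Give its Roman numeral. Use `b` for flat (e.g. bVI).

I

The root A is the diatonic 1st degree of A minor; the borrowing shows in the chord quality. The diatonic chord on degree 1 would be Am (i), but A–C#–E is the major chord from A major. As a borrowed chord it is labeled I.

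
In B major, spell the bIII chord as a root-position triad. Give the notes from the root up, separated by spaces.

D F# A

Scale degree 3 in B major is D#. bIII uses the lowered form, D, taken from B minor. In B minor the chord on D is D–F#–A.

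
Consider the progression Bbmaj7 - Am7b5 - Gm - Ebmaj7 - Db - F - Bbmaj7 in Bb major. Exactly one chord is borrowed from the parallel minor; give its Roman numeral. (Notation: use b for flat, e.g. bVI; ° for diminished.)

bIII

Bb major has the diatonic set Bb, Cm, Dm, Eb, F, Gm, Adim. Of the given chords, Bbmaj7, Am7b5, Gm, Ebmaj7 and F are diatonic. Db (Db–F–Ab) doesn't fit — on degree 3 Bb major would have Dm (iii). Db is the degree-3 chord of Bb minor, so it is the borrowed bIII.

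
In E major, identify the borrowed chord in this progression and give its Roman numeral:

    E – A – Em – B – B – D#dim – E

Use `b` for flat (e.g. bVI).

E major has the diatonic set E, F#m, G#m, A, B, C#m, D#dim. E, A, B and D#dim all belong to that set. Em (E–G–B) doesn't fit — on degree 1 E major would have E (I). Em is the degree-1 chord of E minor, so it is the borrowed i.

i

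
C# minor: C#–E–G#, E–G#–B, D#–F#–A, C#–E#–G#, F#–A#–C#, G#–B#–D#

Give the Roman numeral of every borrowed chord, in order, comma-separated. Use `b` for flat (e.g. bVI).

I, IV

In C# minor (with V from harmonic minor) the diatonic chords are C#m, D#dim, E, F#m, G#, A, B. C#–E–G# = C#m, E–G#–B = E, D#–F#–A = D#dim and G#–B#–D# = G# are all diatonic. But C#–E#–G# is foreign: the diatonic i on degree 1 is C#m, whereas C# comes from C# major. It is labeled I. F#–A#–C# is not: scale degree 4 in C# minor carries F#m (iv). In C# major the chord on that degree is F#, so here it functions as IV, borrowed from the parallel major.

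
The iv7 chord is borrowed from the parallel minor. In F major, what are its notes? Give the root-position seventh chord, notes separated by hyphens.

The root, Bb, is scale degree 4 — the same note in F major and F minor; only the chord quality changes. Building the minor-seventh chord from the parallel minor on Bb: Bb–Db–F–Ab.

Bb-Db-F-Ab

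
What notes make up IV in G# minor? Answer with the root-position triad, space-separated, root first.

C# E# G#

IV is built on scale degree 4, which is C# in both G# minor and its parallel. Building the major chord from the parallel major on C#: C#–E#–G#.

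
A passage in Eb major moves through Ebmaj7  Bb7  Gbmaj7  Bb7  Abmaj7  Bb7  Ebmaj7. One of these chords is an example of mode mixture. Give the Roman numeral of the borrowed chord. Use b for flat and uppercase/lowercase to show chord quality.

The diatonic triads in Eb major are Eb, Fm, Gm, Ab, Bb, Cm, Ddim. Ebmaj7, Bb7 and Abmaj7 are all diatonic. But Gbmaj7 (Gb–Bb–Db–F) is foreign: the diatonic iii on degree 3 is Gm, whereas Gbmaj7 comes from Eb minor. It is labeled bIIImaj7.

bIIImaj7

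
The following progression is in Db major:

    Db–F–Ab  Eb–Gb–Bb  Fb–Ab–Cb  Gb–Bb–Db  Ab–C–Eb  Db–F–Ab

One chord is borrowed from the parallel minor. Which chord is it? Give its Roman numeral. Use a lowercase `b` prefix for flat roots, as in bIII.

Db major has the diatonic set Db, Ebm, Fm, Gb, Ab, Bbm, Cdim. Db–F–Ab = Db, Eb–Gb–Bb = Ebm, Gb–Bb–Db = Gb and Ab–C–Eb = Ab all belong to that set. Fb–Ab–Cb doesn't fit — on degree 3 Db major would have Fm (iii). Fb is the degree-3 chord of Db minor, so it is the borrowed bIII.

bIII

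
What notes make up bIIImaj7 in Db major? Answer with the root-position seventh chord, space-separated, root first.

The root of bIIImaj7 is the lowered 3rd degree: F becomes Fb. Building the major-seventh chord from the parallel minor on Fb: Fb–Ab–Cb–Eb.

Fb Ab Cb Eb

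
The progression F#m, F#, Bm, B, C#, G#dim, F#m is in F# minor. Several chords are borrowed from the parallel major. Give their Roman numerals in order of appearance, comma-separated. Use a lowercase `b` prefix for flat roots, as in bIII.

I, IV

The diatonic triads in F# minor (with V from harmonic minor) are F#m, G#dim, A, Bm, C#, D, E. F#m, Bm, C# and G#dim are all diatonic. But F# (F#–A#–C#) is foreign: the diatonic i on degree 1 is F#m, whereas F# comes from F# major. It is labeled I. But B (B–D#–F#) is foreign: the diatonic iv on degree 4 is Bm, whereas B comes from F# major. It is labeled IV.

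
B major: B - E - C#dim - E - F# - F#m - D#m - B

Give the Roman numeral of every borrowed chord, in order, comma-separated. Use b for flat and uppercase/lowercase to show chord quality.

B major has the diatonic set B, C#m, D#m, E, F#, G#m, A#dim. B, E, F# and D#m all belong to that set. C#dim (C#–E–G) is not: scale degree 2 in B major carries C#m (ii). In B minor the chord on that degree is C#dim, so here it functions as ii°, borrowed from the parallel minor. But F#m (F#–A–C#) is foreign: the diatonic V on degree 5 is F#, whereas F#m comes from B minor. It is labeled v.

ii°, v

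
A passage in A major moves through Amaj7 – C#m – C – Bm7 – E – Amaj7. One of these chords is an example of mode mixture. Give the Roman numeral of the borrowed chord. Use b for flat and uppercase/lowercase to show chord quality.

bIII

A major has the diatonic set A, Bm, C#m, D, E, F#m, G#dim. Amaj7, C#m, Bm7 and E all belong to that set. C (C–E–G) is not: scale degree 3 in A major carries C#m (iii). In A minor the chord on that degree is C, so here it functions as bIII, borrowed from the parallel minor.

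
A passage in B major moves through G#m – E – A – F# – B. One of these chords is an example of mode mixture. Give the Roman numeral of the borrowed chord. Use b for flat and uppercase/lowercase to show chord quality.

bVII

In B major the diatonic chords are B, C#m, D#m, E, F#, G#m, A#dim. Of the given chords, G#m, E, F# and B are diatonic. A (A–C#–E) is not: scale degree 7 in B major carries A#dim (vii°). In B minor the chord on that degree is A, so here it functions as bVII, borrowed from the parallel minor.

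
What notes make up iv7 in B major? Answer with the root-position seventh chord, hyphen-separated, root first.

E-G-B-D

The root, E, is scale degree 4 — the same note in B major and B minor; only the chord quality changes. Building the minor-seventh chord from the parallel minor on E: E–G–B–D.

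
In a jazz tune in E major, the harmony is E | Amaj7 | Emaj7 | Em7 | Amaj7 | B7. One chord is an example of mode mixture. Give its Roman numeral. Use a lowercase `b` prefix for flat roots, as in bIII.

In E major the diatonic chords are E, F#m, G#m, A, B, C#m, D#dim. E, Amaj7, Emaj7 and B7 are all diatonic. But Em7 (E–G–B–D) is foreign: the diatonic I on degree 1 is E, whereas Em7 comes from E minor. It is labeled i7.

i7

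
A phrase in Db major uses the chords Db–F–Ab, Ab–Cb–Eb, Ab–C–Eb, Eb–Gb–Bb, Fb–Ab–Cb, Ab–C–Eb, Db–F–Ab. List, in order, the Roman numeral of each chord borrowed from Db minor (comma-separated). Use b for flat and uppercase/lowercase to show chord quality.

The diatonic triads in Db major are Db, Ebm, Fm, Gb, Ab, Bbm, Cdim. Db–F–Ab = Db, Ab–C–Eb = Ab and Eb–Gb–Bb = Ebm all belong to that set. Ab–Cb–Eb is not: scale degree 5 in Db major carries Ab (V). In Db minor the chord on that degree is Abm, so here it functions as v, borrowed from the parallel minor. Fb–Ab–Cb is not: scale degree 3 in Db major carries Fm (iii). In Db minor the chord on that degree is Fb, so here it functions as bIII, borrowed from the parallel minor.

v, bIII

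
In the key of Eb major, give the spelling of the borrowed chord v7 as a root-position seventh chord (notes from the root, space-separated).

The root, Bb, is scale degree 5 — the same note in Eb major and Eb minor; only the chord quality changes. In Eb minor the chord on Bb is Bb–Db–F–Ab.

Bb Db F Ab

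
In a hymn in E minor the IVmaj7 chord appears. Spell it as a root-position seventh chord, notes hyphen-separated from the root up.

A-C#-E-G#

The root, A, is scale degree 4 — the same note in E minor and E major; only the chord quality changes. Building the major-seventh chord from the parallel major on A: A–C#–E–G#.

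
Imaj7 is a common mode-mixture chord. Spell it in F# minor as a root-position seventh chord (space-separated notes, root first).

F# A# C# E#

Imaj7 is built on scale degree 1, which is F# in both F# minor and its parallel. Stacking thirds in F# major on F# gives F#–A#–C#–E#.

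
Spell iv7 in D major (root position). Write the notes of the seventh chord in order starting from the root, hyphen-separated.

G-Bb-D-F

The root, G, is scale degree 4 — the same note in D major and D minor; only the chord quality changes. In D minor the chord on G is G–Bb–D–F.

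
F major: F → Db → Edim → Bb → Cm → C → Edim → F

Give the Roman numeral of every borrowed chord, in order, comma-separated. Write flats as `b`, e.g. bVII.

The diatonic triads in F major are F, Gm, Am, Bb, C, Dm, Edim. F, Edim, Bb and C are all diatonic. Db (Db–F–Ab) is not: scale degree 6 in F major carries Dm (vi). In F minor the chord on that degree is Db, so here it functions as bVI, borrowed from the parallel minor. Cm (C–Eb–G) is not: scale degree 5 in F major carries C (V). In F minor the chord on that degree is Cm, so here it functions as v, borrowed from the parallel minor.

bVI, v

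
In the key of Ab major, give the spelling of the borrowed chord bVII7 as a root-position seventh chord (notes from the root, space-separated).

Gb Bb Db Fb

Scale degree 7 in Ab major is G. bVII7 uses the lowered form, Gb, taken from Ab minor. In Ab minor the chord on Gb is Gb–Bb–Db–Fb.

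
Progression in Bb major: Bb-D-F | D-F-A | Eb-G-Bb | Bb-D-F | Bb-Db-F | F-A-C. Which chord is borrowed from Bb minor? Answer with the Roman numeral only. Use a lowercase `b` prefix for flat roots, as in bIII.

In Bb major the diatonic chords are Bb, Cm, Dm, Eb, F, Gm, Adim. Bb–D–F = Bb, D–F–A = Dm, Eb–G–Bb = Eb and F–A–C = F are all diatonic. But Bb–Db–F is foreign: the diatonic I on degree 1 is Bb, whereas Bbm comes from Bb minor. It is labeled i.

i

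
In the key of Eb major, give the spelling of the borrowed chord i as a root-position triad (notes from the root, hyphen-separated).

The root, Eb, is scale degree 1 — the same note in Eb major and Eb minor; only the chord quality changes. Building the minor chord from the parallel minor on Eb: Eb–Gb–Bb.

Eb-Gb-Bb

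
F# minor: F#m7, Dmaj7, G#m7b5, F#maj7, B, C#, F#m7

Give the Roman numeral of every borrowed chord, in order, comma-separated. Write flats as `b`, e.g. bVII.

The diatonic triads in F# minor (with V from harmonic minor) are F#m, G#dim, A, Bm, C#, D, E. F#m7, Dmaj7, G#m7b5 and C# all belong to that set. But F#maj7 (F#–A#–C#–E#) is foreign: the diatonic i on degree 1 is F#m, whereas F#maj7 comes from F# major. It is labeled Imaj7. B (B–D#–F#) is not: scale degree 4 in F# minor carries Bm (iv). In F# major the chord on that degree is B, so here it functions as IV, borrowed from the parallel major.

Imaj7, IV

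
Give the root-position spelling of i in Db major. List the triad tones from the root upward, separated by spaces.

Db Fb Ab

The root, Db, is scale degree 1 — the same note in Db major and Db minor; only the chord quality changes. Stacking thirds in Db minor on Db gives Db–Fb–Ab.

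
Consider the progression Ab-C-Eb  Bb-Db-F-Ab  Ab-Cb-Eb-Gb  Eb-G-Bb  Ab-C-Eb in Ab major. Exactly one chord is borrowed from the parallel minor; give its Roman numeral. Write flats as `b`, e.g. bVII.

i7

In Ab major the diatonic chords are Ab, Bbm, Cm, Db, Eb, Fm, Gdim. Ab–C–Eb = Ab, Bb–Db–F–Ab = Bbm7 and Eb–G–Bb = Eb are all diatonic. Ab–Cb–Eb–Gb is not: scale degree 1 in Ab major carries Ab (I). In Ab minor the chord on that degree is Abm7, so here it functions as i7, borrowed from the parallel minor.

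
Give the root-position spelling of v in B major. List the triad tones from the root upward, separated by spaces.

The root, F#, is scale degree 5 — the same note in B major and B minor; only the chord quality changes. Stacking thirds in B minor on F# gives F#–A–C#.

F# A C#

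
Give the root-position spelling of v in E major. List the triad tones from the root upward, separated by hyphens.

The root, B, is scale degree 5 — the same note in E major and E minor; only the chord quality changes. In E minor the chord on B is B–D–F#.

B-D-F#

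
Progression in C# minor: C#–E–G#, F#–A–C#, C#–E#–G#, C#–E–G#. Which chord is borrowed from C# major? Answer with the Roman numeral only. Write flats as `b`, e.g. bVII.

I

In C# minor (with V from harmonic minor) the diatonic chords are C#m, D#dim, E, F#m, G#, A, B. Of the given chords, C#–E–G# = C#m and F#–A–C# = F#m are diatonic. But C#–E#–G# is foreign: the diatonic i on degree 1 is C#m, whereas C# comes from C# major. It is labeled I.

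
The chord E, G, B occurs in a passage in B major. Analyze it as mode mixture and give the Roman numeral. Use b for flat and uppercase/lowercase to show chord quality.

iv

The root E is the diatonic 4th degree of B major; the borrowing shows in the chord quality. Diatonically B major has E (IV) on that degree; E–G–B is instead the minor chord native to B minor, so it takes the label iv.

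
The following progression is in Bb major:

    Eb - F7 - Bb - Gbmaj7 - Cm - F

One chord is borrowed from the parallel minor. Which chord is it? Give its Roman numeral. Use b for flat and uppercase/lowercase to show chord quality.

bVImaj7

Bb major has the diatonic set Bb, Cm, Dm, Eb, F, Gm, Adim. Eb, F7, Bb, Cm and F are all diatonic. But Gbmaj7 (Gb–Bb–Db–F) is foreign: the diatonic vi on degree 6 is Gm, whereas Gbmaj7 comes from Bb minor. It is labeled bVImaj7.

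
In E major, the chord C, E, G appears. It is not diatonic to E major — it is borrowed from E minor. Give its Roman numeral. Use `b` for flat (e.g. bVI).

In E major scale degree 6 is C#; C is its lowered form, from E minor. C–E–G is a major chord — the form found in E minor, not the diatonic vi (C#m). Borrowed into E major it is written bVI.

bVI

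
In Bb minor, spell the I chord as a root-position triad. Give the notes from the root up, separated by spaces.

Bb D F

I is built on scale degree 1, which is Bb in both Bb minor and its parallel. In Bb major the chord on Bb is Bb–D–F.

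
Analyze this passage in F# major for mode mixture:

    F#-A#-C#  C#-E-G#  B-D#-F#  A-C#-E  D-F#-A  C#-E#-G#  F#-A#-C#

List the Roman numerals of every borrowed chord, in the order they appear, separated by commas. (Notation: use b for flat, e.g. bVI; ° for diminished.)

F# major has the diatonic set F#, G#m, A#m, B, C#, D#m, E#dim. F#–A#–C# = F#, B–D#–F# = B and C#–E#–G# = C# all belong to that set. C#–E–G# doesn't fit — on degree 5 F# major would have C# (V). C#m is the degree-5 chord of F# minor, so it is the borrowed v. But A–C#–E is foreign: the diatonic iii on degree 3 is A#m, whereas A comes from F# minor. It is labeled bIII. D–F#–A is not: scale degree 6 in F# major carries D#m (vi). In F# minor the chord on that degree is D, so here it functions as bVI, borrowed from the parallel minor.

v, bIII, bVI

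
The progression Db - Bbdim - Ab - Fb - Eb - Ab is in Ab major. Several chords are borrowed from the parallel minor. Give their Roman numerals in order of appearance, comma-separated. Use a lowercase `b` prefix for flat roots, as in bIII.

ii°, bVI

In Ab major the diatonic chords are Ab, Bbm, Cm, Db, Eb, Fm, Gdim. Db, Ab and Eb all belong to that set. Bbdim (Bb–Db–Fb) doesn't fit — on degree 2 Ab major would have Bbm (ii). Bbdim is the degree-2 chord of Ab minor, so it is the borrowed ii°. Fb (Fb–Ab–Cb) doesn't fit — on degree 6 Ab major would have Fm (vi). Fb is the degree-6 chord of Ab minor, so it is the borrowed bVI.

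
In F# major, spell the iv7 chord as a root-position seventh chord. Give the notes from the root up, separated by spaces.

B D F# A

iv7 is built on scale degree 4, which is B in both F# major and its parallel. Stacking thirds in F# minor on B gives B–D–F#–A.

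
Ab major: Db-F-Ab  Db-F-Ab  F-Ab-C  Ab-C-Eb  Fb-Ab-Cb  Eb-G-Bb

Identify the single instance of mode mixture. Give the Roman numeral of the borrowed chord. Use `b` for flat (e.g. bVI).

bVI

In Ab major the diatonic chords are Ab, Bbm, Cm, Db, Eb, Fm, Gdim. Db–F–Ab = Db, F–Ab–C = Fm, Ab–C–Eb = Ab and Eb–G–Bb = Eb all belong to that set. Fb–Ab–Cb is not: scale degree 6 in Ab major carries Fm (vi). In Ab minor the chord on that degree is Fb, so here it functions as bVI, borrowed from the parallel minor.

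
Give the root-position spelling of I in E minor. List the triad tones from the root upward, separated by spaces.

E G# B

The root, E, is scale degree 1 — the same note in E minor and E major; only the chord quality changes. Building the major chord from the parallel major on E: E–G#–B.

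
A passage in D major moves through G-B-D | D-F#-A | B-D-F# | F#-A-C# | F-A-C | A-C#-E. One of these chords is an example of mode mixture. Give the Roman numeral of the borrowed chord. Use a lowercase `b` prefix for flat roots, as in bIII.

The diatonic triads in D major are D, Em, F#m, G, A, Bm, C#dim. G–B–D = G, D–F#–A = D, B–D–F# = Bm, F#–A–C# = F#m and A–C#–E = A are all diatonic. But F–A–C is foreign: the diatonic iii on degree 3 is F#m, whereas F comes from D minor. It is labeled bIII.

bIII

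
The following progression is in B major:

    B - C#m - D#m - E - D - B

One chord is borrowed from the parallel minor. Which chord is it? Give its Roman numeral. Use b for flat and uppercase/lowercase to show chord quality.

bIII

B major has the diatonic set B, C#m, D#m, E, F#, G#m, A#dim. B, C#m, D#m and E are all diatonic. D (D–F#–A) is not: scale degree 3 in B major carries D#m (iii). In B minor the chord on that degree is D, so here it functions as bIII, borrowed from the parallel minor.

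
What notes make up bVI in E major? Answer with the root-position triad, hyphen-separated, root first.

bVI is built on the lowered scale degree 6. In E major degree 6 is C#; lowered it becomes C. Building the major chord from the parallel minor on C: C–E–G.

C-E-G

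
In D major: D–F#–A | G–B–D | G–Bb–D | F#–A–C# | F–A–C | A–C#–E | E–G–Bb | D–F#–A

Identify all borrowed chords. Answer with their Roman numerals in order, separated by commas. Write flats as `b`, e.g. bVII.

The diatonic triads in D major are D, Em, F#m, G, A, Bm, C#dim. D–F#–A = D, G–B–D = G, F#–A–C# = F#m and A–C#–E = A are all diatonic. But G–Bb–D is foreign: the diatonic IV on degree 4 is G, whereas Gm comes from D minor. It is labeled iv. F–A–C is not: scale degree 3 in D major carries F#m (iii). In D minor the chord on that degree is F, so here it functions as bIII, borrowed from the parallel minor. E–G–Bb is not: scale degree 2 in D major carries Em (ii). In D minor the chord on that degree is Edim, so here it functions as ii°, borrowed from the parallel minor.

iv, bIII, ii°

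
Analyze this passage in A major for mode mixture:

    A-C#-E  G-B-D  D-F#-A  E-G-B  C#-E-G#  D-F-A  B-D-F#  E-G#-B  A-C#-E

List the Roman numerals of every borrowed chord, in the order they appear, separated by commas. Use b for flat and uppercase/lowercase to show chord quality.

bVII, v, iv

The diatonic triads in A major are A, Bm, C#m, D, E, F#m, G#dim. Of the given chords, A–C#–E = A, D–F#–A = D, C#–E–G# = C#m, B–D–F# = Bm and E–G#–B = E are diatonic. G–B–D doesn't fit — on degree 7 A major would have G#dim (vii°). G is the degree-7 chord of A minor, so it is the borrowed bVII. But E–G–B is foreign: the diatonic V on degree 5 is E, whereas Em comes from A minor. It is labeled v. But D–F–A is foreign: the diatonic IV on degree 4 is D, whereas Dm comes from A minor. It is labeled iv.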